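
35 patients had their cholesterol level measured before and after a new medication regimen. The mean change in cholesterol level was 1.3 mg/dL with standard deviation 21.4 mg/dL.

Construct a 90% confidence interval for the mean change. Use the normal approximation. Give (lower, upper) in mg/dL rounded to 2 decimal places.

(-4.65, 7.25)

This is a matched-pairs design, so SE = s_d/√n = 21.4/√35 = 3.6173.
Margin = 1.645 × 3.6173 = 5.9505; the interval is 1.3 ± 5.9505 = (-4.65, 7.25).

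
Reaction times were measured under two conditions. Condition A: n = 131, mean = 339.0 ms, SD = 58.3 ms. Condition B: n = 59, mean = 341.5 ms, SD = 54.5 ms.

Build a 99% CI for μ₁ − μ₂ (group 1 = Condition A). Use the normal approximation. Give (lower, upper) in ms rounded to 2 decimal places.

SE₁ = s₁/√n₁ = 58.3/√131 = 5.0937; SE₂ = 54.5/√59 = 7.0953.
Independent samples, unequal variances: SE_diff = √(SE₁² + SE₂²) = √(25.94577969 + 50.34328209) = 8.7344.
z* = 2.576, so margin of error = 2.576 × 8.7344 = 22.4998.
Difference in means = 339.0 − 341.5 = -2.5000.
-2.5000 ± 22.4998 → (-25.00, 20.00).

(-25.00, 20.00)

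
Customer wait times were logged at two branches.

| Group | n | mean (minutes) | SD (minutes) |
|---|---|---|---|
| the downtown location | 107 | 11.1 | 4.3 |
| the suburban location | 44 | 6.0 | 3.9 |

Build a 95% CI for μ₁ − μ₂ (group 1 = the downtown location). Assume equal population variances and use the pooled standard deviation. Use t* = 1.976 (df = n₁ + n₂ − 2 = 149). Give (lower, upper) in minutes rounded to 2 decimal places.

Pooled variance s_p² = [106·4.3² + 43·3.9²] / (107+44−2) = 17.5434, so s_p = 4.1885.
SE_diff = s_p·√(1/n₁ + 1/n₂) = 4.1885·√(1/107 + 1/44) = 0.7501.
t* = 1.976; margin = 1.976 × 0.7501 = 1.4822.
Difference = 11.1 − 6.0 = 5.1000.
5.1000 ± 1.4822 → (3.62, 6.58).

(3.62, 6.58)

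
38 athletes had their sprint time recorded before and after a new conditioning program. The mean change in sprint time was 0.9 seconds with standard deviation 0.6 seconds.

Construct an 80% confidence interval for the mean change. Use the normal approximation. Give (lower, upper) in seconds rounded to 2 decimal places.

Paired design: SE = s_d/√n = 0.6/√38 = 0.0973.
z* = 1.282; margin of error = 1.282 × 0.0973 = 0.1247.
0.9 ± 0.1247 → (0.78, 1.02).

(0.78, 1.02)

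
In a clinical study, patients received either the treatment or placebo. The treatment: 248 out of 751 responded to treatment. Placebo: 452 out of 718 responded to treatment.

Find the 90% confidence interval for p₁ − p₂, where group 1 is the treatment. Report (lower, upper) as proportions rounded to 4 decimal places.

(-0.3402, -0.2584)

Sample proportions: 248/751 = 0.3302, 452/718 = 0.6295.
Each SE is √(p̂(1−p̂)/n): √(0.3302·0.6698/751) = 0.01716 and √(0.6295·0.3705/718) = 0.01802.
SE(p̂₁ − p̂₂) = √(SE₁² + SE₂²) = √(0.0002944656 + 0.0003247204) = 0.02488, since the two samples are independent.
At 90% confidence z* = 1.645; margin = 1.645 × 0.02488 = 0.04093.
The difference is 0.3302 − 0.6295 = -0.2993, so the interval is -0.2993 ± 0.04093 = (-0.3402, -0.2584).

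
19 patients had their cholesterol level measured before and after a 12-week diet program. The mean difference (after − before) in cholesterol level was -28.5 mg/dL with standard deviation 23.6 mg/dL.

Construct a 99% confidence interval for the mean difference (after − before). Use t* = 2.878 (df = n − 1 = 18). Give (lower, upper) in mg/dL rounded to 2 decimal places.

This is a matched-pairs design, so SE = s_d/√n = 23.6/√19 = 5.4142.
Margin = 2.878 × 5.4142 = 15.5821; the interval is -28.5 ± 15.5821 = (-44.08, -12.92).

(-44.08, -12.92)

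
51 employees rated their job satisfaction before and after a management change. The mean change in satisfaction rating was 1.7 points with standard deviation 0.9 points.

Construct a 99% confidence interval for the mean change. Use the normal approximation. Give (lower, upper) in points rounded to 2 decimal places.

(1.38, 2.02)

Paired design: SE = s_d/√n = 0.9/√51 = 0.1260.
z* = 2.576; margin of error = 2.576 × 0.1260 = 0.3246.
1.7 ± 0.3246 → (1.38, 2.02).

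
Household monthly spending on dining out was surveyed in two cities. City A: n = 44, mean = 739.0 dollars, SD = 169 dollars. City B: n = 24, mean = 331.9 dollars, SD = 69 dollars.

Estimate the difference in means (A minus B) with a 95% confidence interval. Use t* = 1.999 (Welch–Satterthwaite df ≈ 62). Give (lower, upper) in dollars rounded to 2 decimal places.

Standard errors of each mean: 169/√44 = 25.4777 and 69/√24 = 14.0846.
SE(x̄₁ − x̄₂) = √(25.4777² + 14.0846²) = 29.1117 for independent samples with unequal variances.
With t* = 1.999, the margin is 1.999 × 29.1117 = 58.1943.
x̄₁ − x̄₂ = 739.0 − 331.9 = 407.1000; the interval is 407.1000 ± 58.1943 = (348.91, 465.29).

(348.91, 465.29)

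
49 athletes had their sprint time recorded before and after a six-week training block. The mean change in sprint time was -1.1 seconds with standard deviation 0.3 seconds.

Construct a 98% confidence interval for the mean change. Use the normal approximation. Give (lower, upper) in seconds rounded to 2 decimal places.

(-1.20, -1.00)

Paired design: SE = s_d/√n = 0.3/√49 = 0.0429.
z* = 2.326; margin of error = 2.326 × 0.0429 = 0.0998.
-1.1 ± 0.0998 → (-1.20, -1.00).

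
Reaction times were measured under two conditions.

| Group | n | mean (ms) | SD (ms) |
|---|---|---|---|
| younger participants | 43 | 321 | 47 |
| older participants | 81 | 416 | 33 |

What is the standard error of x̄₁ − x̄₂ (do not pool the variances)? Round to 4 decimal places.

Per-group SEs: s₁/√n₁ = 47/√43 = 7.1674, s₂/√n₂ = 33/√81 = 3.6667.
Unpooled SE of the difference: √(51.37162276 + 13.44468889) = 8.0509.

8.0509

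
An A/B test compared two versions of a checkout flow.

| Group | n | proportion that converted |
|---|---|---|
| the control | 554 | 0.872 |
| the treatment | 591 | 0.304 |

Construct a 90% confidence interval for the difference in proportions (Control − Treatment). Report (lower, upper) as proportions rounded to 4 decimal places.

The two standard errors are √(0.8720×0.1280/554) = 0.01419 and √(0.3040×0.6960/591) = 0.01892.
Because the samples are independent, SE_diff = √(0.01419² + 0.01892²) = 0.02365.
Using z* = 1.645 for 90%, ME = 1.645 × 0.02365 = 0.03890.
p̂₁ − p̂₂ = 0.5680; interval 0.5680 ± 0.03890 gives (0.5291, 0.6069).

(0.5291, 0.6069)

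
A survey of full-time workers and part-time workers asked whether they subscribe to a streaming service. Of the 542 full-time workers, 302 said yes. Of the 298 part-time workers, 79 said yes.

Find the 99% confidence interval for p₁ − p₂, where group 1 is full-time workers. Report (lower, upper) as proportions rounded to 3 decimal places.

(0.206, 0.378)

First, p̂₁ = 302/542 = 0.5572; p̂₂ = 79/298 = 0.2651.
The two standard errors are √(0.5572×0.4428/542) = 0.02134 and √(0.2651×0.7349/298) = 0.02557.
Because the samples are independent, SE_diff = √(0.02134² + 0.02557²) = 0.03330.
Using z* = 2.576 for 99%, ME = 2.576 × 0.03330 = 0.08578.
p̂₁ − p̂₂ = 0.2921; interval 0.2921 ± 0.08578 gives (0.206, 0.378).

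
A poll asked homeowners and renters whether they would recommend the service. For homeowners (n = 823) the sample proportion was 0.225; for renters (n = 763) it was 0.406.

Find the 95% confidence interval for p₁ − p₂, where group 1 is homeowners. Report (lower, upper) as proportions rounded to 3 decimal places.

(-0.226, -0.136)

The two standard errors are √(0.2250×0.7750/823) = 0.01456 and √(0.4060×0.5940/763) = 0.01778.
Because the samples are independent, SE_diff = √(0.01456² + 0.01778²) = 0.02298.
Using z* = 1.960 for 95%, ME = 1.960 × 0.02298 = 0.04504.
p̂₁ − p̂₂ = -0.1810; interval -0.1810 ± 0.04504 gives (-0.226, -0.136).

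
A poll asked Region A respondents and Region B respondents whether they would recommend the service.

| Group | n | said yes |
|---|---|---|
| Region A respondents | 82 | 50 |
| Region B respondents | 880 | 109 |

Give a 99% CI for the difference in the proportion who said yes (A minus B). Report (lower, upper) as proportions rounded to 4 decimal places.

p̂₁ = 50/82 = 0.6098 and p̂₂ = 109/880 = 0.1239.
SE₁ = √(p̂₁(1−p̂₁)/n₁) = √(0.6098·0.3902/82) = 0.05387; SE₂ = √(0.1239·0.8761/880) = 0.01111.
Independent samples: SE of the difference = √(SE₁² + SE₂²) = √(0.0029019769 + 0.0001234321) = 0.05500.
z* for 99% confidence is 2.576, so the margin of error is 2.576 × 0.05500 = 0.14168.
Point estimate p̂₁ − p̂₂ = 0.6098 − 0.1239 = 0.4859.
0.4859 ± 0.14168 → (0.3442, 0.6276).

(0.3442, 0.6276)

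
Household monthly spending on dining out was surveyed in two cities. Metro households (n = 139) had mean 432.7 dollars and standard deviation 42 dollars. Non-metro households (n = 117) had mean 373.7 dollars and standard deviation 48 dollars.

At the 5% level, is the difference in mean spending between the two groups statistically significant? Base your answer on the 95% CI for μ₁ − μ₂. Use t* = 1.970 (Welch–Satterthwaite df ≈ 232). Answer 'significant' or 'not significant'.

Per-group SEs: s₁/√n₁ = 42/√139 = 3.5624, s₂/√n₂ = 48/√117 = 4.4376.
Unpooled SE of the difference: √(12.69069376 + 19.69229376) = 5.6906.
Margin of error = t* · SE = 1.970 × 5.6906 = 11.2105.
x̄₁ − x̄₂ = 432.7 − 373.7 = 59.0000.
CI: 59.0000 ± 11.2105 = (47.7895, 70.2105).
The interval (47.7895, 70.2105) does not contain 0, so the difference is significant.

significant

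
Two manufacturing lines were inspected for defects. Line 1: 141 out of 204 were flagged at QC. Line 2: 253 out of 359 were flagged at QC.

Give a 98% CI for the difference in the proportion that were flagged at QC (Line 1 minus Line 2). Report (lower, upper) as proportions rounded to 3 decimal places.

Sample proportions: 141/204 = 0.6912, 253/359 = 0.7047.
Each SE is √(p̂(1−p̂)/n): √(0.6912·0.3088/204) = 0.03235 and √(0.7047·0.2953/359) = 0.02408.
SE(p̂₁ − p̂₂) = √(SE₁² + SE₂²) = √(0.0010465225 + 0.0005798464) = 0.04033, since the two samples are independent.
At 98% confidence z* = 2.326; margin = 2.326 × 0.04033 = 0.09381.
The difference is 0.6912 − 0.7047 = -0.0135, so the interval is -0.0135 ± 0.09381 = (-0.107, 0.080).

(-0.107, 0.080)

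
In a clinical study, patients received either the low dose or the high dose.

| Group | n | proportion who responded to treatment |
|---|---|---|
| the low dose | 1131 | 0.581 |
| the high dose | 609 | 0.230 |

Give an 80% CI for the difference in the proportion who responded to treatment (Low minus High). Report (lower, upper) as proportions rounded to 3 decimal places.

(0.322, 0.380)

SE₁ = √(p̂₁(1−p̂₁)/n₁) = √(0.5810·0.4190/1131) = 0.01467; SE₂ = √(0.2300·0.7700/609) = 0.01705.
Independent samples: SE of the difference = √(SE₁² + SE₂²) = √(0.0002152089 + 0.0002907025) = 0.02249.
z* for 80% confidence is 1.282, so the margin of error is 1.282 × 0.02249 = 0.02883.
Point estimate p̂₁ − p̂₂ = 0.5810 − 0.2300 = 0.3510.
0.3510 ± 0.02883 → (0.322, 0.380).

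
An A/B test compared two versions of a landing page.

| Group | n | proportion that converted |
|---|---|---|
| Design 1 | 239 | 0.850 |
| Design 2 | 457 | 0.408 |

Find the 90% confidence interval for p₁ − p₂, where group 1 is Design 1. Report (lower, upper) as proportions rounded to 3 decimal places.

(0.388, 0.496)

SE₁ = √(p̂₁(1−p̂₁)/n₁) = √(0.8500·0.1500/239) = 0.02310; SE₂ = √(0.4080·0.5920/457) = 0.02299.
Independent samples: SE of the difference = √(SE₁² + SE₂²) = √(0.00053361 + 0.0005285401) = 0.03259.
z* for 90% confidence is 1.645, so the margin of error is 1.645 × 0.03259 = 0.05361.
Point estimate p̂₁ − p̂₂ = 0.8500 − 0.4080 = 0.4420.
0.4420 ± 0.05361 → (0.388, 0.496).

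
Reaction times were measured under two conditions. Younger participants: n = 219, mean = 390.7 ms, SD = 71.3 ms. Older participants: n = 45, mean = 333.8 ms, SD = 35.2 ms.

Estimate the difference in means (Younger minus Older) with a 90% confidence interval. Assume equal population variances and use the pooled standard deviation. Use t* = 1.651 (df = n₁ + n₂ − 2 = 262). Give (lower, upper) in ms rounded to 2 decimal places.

(38.90, 74.90)

Pooled variance s_p² = [218·71.3² + 44·35.2²] / (219+45−2) = 4438.0236, so s_p = 66.6185.
SE_diff = s_p·√(1/n₁ + 1/n₂) = 66.6185·√(1/219 + 1/45) = 10.9036.
t* = 1.651; margin = 1.651 × 10.9036 = 18.0018.
Difference = 390.7 − 333.8 = 56.9000.
56.9000 ± 18.0018 → (38.90, 74.90).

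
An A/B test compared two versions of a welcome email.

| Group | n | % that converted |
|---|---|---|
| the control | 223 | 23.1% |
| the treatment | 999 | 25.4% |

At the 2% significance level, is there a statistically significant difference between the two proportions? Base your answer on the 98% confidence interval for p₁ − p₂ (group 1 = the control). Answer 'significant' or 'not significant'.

not significant

SE₁ = √(p̂₁(1−p̂₁)/n₁) = √(0.2310·0.7690/223) = 0.02822; SE₂ = √(0.2540·0.7460/999) = 0.01377.
Independent samples: SE of the difference = √(SE₁² + SE₂²) = √(0.0007963684 + 0.0001896129) = 0.03140.
z* for 98% confidence is 2.326, so the margin of error is 2.326 × 0.03140 = 0.07304.
Point estimate p̂₁ − p̂₂ = 0.2310 − 0.2540 = -0.0230.
-0.0230 ± 0.07304 → (-0.09604, 0.05004).
The interval (-0.09604, 0.05004) contains 0, so the difference is not significant.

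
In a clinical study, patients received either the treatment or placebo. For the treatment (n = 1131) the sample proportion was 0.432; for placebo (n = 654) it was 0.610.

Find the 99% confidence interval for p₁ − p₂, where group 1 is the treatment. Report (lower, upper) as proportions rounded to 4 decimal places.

(-0.2401, -0.1159)

Each SE is √(p̂(1−p̂)/n): √(0.4320·0.5680/1131) = 0.01473 and √(0.6100·0.3900/654) = 0.01907.
SE(p̂₁ − p̂₂) = √(SE₁² + SE₂²) = √(0.0002169729 + 0.0003636649) = 0.02410, since the two samples are independent.
At 99% confidence z* = 2.576; margin = 2.576 × 0.02410 = 0.06208.
The difference is 0.4320 − 0.6100 = -0.1780, so the interval is -0.1780 ± 0.06208 = (-0.2401, -0.1159).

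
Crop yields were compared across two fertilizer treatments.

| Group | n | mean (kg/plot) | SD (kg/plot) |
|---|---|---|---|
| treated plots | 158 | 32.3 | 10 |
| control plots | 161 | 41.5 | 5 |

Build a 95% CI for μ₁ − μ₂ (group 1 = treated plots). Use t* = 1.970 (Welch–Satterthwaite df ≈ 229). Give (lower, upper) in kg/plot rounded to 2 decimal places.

(-10.95, -7.45)

SE₁ = s₁/√n₁ = 10/√158 = 0.7956; SE₂ = 5/√161 = 0.3941.
Independent samples, unequal variances: SE_diff = √(SE₁² + SE₂²) = √(0.63297936 + 0.15531481) = 0.8879.
t* = 1.970, so margin of error = 1.970 × 0.8879 = 1.7492.
Difference in means = 32.3 − 41.5 = -9.2000.
-9.2000 ± 1.7492 → (-10.95, -7.45).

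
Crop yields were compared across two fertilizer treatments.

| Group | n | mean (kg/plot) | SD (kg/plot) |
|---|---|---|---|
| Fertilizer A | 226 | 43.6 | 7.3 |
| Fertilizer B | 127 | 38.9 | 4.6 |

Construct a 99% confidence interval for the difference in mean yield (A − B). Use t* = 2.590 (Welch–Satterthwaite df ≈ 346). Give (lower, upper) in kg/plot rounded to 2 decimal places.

Standard errors of each mean: 7.3/√226 = 0.4856 and 4.6/√127 = 0.4082.
SE(x̄₁ − x̄₂) = √(0.4856² + 0.4082²) = 0.6344 for independent samples with unequal variances.
With t* = 2.590, the margin is 2.590 × 0.6344 = 1.6431.
x̄₁ − x̄₂ = 43.6 − 38.9 = 4.7000; the interval is 4.7000 ± 1.6431 = (3.06, 6.34).

(3.06, 6.34)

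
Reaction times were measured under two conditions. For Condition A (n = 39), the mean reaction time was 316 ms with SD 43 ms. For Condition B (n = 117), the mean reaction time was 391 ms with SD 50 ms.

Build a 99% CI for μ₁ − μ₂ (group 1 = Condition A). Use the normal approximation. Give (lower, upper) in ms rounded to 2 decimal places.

SE₁ = s₁/√n₁ = 43/√39 = 6.8855; SE₂ = 50/√117 = 4.6225.
Independent samples, unequal variances: SE_diff = √(SE₁² + SE₂²) = √(47.41011025 + 21.36750625) = 8.2932.
z* = 2.576, so margin of error = 2.576 × 8.2932 = 21.3633.
Difference in means = 316 − 391 = -75.0000.
-75.0000 ± 21.3633 → (-96.36, -53.64).

(-96.36, -53.64)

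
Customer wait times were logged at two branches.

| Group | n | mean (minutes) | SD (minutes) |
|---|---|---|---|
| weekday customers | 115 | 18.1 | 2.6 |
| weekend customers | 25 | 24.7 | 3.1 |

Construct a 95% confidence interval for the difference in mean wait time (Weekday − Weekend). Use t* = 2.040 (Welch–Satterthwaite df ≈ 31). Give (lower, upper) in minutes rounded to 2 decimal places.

(-7.96, -5.24)

Per-group SEs: s₁/√n₁ = 2.6/√115 = 0.2425, s₂/√n₂ = 3.1/√25 = 0.6200.
Unpooled SE of the difference: √(0.05880625 + 0.3844) = 0.6657.
Margin of error = t* · SE = 2.040 × 0.6657 = 1.3580.
x̄₁ − x̄₂ = 18.1 − 24.7 = -6.6000.
CI: -6.6000 ± 1.3580 = (-7.96, -5.24).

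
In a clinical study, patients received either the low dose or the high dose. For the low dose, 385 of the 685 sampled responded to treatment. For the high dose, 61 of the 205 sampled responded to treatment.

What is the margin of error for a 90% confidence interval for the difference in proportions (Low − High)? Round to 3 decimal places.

Sample proportions: 385/685 = 0.5620, 61/205 = 0.2976.
Each SE is √(p̂(1−p̂)/n): √(0.5620·0.4380/685) = 0.01896 and √(0.2976·0.7024/205) = 0.03193.
SE(p̂₁ − p̂₂) = √(SE₁² + SE₂²) = √(0.0003594816 + 0.0010195249) = 0.03713, since the two samples are independent.
At 90% confidence z* = 1.645; margin = 1.645 × 0.03713 = 0.06108.

0.061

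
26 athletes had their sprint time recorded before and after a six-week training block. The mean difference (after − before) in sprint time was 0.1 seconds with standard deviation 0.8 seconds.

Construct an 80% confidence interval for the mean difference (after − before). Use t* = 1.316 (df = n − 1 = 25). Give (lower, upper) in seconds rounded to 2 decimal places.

This is a matched-pairs design, so SE = s_d/√n = 0.8/√26 = 0.1569.
Margin = 1.316 × 0.1569 = 0.2065; the interval is 0.1 ± 0.2065 = (-0.11, 0.31).

(-0.11, 0.31)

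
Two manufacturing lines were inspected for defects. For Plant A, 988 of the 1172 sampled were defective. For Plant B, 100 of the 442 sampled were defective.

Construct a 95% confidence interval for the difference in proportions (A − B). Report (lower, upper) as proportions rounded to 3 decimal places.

(0.573, 0.661)

First, p̂₁ = 988/1172 = 0.8430; p̂₂ = 100/442 = 0.2262.
The two standard errors are √(0.8430×0.1570/1172) = 0.01063 and √(0.2262×0.7738/442) = 0.01990.
Because the samples are independent, SE_diff = √(0.01063² + 0.01990²) = 0.02256.
Using z* = 1.960 for 95%, ME = 1.960 × 0.02256 = 0.04422.
p̂₁ − p̂₂ = 0.6168; interval 0.6168 ± 0.04422 gives (0.573, 0.661).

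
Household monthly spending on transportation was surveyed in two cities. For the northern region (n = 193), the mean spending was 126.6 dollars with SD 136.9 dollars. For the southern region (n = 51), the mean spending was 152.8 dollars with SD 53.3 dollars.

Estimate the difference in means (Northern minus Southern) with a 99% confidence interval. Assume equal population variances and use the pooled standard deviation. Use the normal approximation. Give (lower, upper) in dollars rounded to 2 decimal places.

s_p = √[((n₁−1)s₁² + (n₂−1)s₂²)/(n₁+n₂−2)] = √[(192·136.9² + 50·53.3²)/242] = 124.3235.
SE = 124.3235·√(1/193 + 1/51) = 19.5742.
With z* = 2.576, margin = 2.576 × 19.5742 = 50.4231.
x̄₁ − x̄₂ = 126.6 − 152.8 = -26.2000; interval -26.2000 ± 50.4231 = (-76.62, 24.22).

(-76.62, 24.22)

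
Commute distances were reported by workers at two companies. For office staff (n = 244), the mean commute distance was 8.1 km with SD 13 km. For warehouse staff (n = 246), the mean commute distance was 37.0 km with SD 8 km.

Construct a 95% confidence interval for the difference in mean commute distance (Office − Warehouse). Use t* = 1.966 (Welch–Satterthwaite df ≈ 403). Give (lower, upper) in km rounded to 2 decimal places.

(-30.82, -26.98)

SE₁ = s₁/√n₁ = 13/√244 = 0.8322; SE₂ = 8/√246 = 0.5101.
Independent samples, unequal variances: SE_diff = √(SE₁² + SE₂²) = √(0.69255684 + 0.26020201) = 0.9761.
t* = 1.966, so margin of error = 1.966 × 0.9761 = 1.9190.
Difference in means = 8.1 − 37.0 = -28.9000.
-28.9000 ± 1.9190 → (-30.82, -26.98).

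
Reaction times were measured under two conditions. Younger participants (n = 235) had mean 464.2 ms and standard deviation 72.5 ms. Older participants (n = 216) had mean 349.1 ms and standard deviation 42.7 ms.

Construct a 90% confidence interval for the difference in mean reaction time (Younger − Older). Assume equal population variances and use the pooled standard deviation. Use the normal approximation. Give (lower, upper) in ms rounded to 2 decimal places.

(105.78, 124.42)

Pooled variance s_p² = [234·72.5² + 215·42.7²] / (235+216−2) = 3612.4050, so s_p = 60.1033.
SE_diff = s_p·√(1/n₁ + 1/n₂) = 60.1033·√(1/235 + 1/216) = 5.6653.
z* = 1.645; margin = 1.645 × 5.6653 = 9.3194.
Difference = 464.2 − 349.1 = 115.1000.
115.1000 ± 9.3194 → (105.78, 124.42).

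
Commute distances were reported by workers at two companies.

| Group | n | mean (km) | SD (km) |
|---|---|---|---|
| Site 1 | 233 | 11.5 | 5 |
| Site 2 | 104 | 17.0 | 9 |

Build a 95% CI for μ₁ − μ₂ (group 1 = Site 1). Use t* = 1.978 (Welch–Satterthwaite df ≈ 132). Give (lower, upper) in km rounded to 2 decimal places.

Per-group SEs: s₁/√n₁ = 5/√233 = 0.3276, s₂/√n₂ = 9/√104 = 0.8825.
Unpooled SE of the difference: √(0.10732176 + 0.77880625) = 0.9413.
Margin of error = t* · SE = 1.978 × 0.9413 = 1.8619.
x̄₁ − x̄₂ = 11.5 − 17.0 = -5.5000.
CI: -5.5000 ± 1.8619 = (-7.36, -3.64).

(-7.36, -3.64)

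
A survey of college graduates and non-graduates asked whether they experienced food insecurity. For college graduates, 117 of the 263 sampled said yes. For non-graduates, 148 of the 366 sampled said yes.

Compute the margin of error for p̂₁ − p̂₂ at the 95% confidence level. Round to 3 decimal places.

First, p̂₁ = 117/263 = 0.4449; p̂₂ = 148/366 = 0.4044.
The two standard errors are √(0.4449×0.5551/263) = 0.03064 and √(0.4044×0.5956/366) = 0.02565.
Because the samples are independent, SE_diff = √(0.03064² + 0.02565²) = 0.03996.
Using z* = 1.960 for 95%, ME = 1.960 × 0.03996 = 0.07832.

0.078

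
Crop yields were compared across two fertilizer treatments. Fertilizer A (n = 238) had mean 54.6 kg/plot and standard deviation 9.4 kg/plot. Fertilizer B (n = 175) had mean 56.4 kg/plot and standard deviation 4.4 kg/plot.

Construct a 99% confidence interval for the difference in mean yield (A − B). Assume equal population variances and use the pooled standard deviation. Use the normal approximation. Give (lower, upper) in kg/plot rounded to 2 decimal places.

Pooled variance s_p² = [237·9.4² + 174·4.4²] / (238+175−2) = 59.1483, so s_p = 7.6908.
SE_diff = s_p·√(1/n₁ + 1/n₂) = 7.6908·√(1/238 + 1/175) = 0.7658.
z* = 2.576; margin = 2.576 × 0.7658 = 1.9727.
Difference = 54.6 − 56.4 = -1.8000.
-1.8000 ± 1.9727 → (-3.77, 0.17).

(-3.77, 0.17)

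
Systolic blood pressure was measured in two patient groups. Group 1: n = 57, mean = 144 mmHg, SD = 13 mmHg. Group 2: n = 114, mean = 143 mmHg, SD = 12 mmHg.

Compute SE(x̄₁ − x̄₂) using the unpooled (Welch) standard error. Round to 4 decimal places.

2.0562

Per-group SEs: s₁/√n₁ = 13/√57 = 1.7219, s₂/√n₂ = 12/√114 = 1.1239.
Unpooled SE of the difference: √(2.96493961 + 1.26315121) = 2.0562.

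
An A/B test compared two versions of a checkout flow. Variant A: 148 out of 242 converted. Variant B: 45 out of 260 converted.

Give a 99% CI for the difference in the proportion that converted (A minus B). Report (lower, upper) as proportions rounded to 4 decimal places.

First, p̂₁ = 148/242 = 0.6116; p̂₂ = 45/260 = 0.1731.
The two standard errors are √(0.6116×0.3884/242) = 0.03133 and √(0.1731×0.8269/260) = 0.02346.
Because the samples are independent, SE_diff = √(0.03133² + 0.02346²) = 0.03914.
Using z* = 2.576 for 99%, ME = 2.576 × 0.03914 = 0.10082.
p̂₁ − p̂₂ = 0.4385; interval 0.4385 ± 0.10082 gives (0.3377, 0.5393).

(0.3377, 0.5393)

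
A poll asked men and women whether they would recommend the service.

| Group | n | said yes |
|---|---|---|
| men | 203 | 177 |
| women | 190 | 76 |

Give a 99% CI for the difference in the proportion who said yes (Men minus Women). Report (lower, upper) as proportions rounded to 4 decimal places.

Sample proportions: 177/203 = 0.8719, 76/190 = 0.4000.
Each SE is √(p̂(1−p̂)/n): √(0.8719·0.1281/203) = 0.02346 and √(0.4000·0.6000/190) = 0.03554.
SE(p̂₁ − p̂₂) = √(SE₁² + SE₂²) = √(0.0005503716 + 0.0012630916) = 0.04258, since the two samples are independent.
At 99% confidence z* = 2.576; margin = 2.576 × 0.04258 = 0.10969.
The difference is 0.8719 − 0.4000 = 0.4719, so the interval is 0.4719 ± 0.10969 = (0.3622, 0.5816).

(0.3622, 0.5816)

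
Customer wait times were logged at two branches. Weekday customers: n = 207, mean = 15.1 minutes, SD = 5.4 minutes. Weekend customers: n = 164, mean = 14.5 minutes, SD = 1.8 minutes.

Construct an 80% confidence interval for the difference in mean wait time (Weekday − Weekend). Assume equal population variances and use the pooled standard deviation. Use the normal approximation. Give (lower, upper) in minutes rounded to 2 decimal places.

(0.04, 1.16)

Pooled variance s_p² = [206·5.4² + 163·1.8²] / (207+164−2) = 17.7102, so s_p = 4.2083.
SE_diff = s_p·√(1/n₁ + 1/n₂) = 4.2083·√(1/207 + 1/164) = 0.4399.
z* = 1.282; margin = 1.282 × 0.4399 = 0.5640.
Difference = 15.1 − 14.5 = 0.6000.
0.6000 ± 0.5640 → (0.04, 1.16).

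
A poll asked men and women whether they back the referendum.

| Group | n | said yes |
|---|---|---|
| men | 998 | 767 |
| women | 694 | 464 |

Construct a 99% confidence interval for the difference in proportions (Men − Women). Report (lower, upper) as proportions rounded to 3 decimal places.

(0.042, 0.157)

p̂₁ = 767/998 = 0.7685 and p̂₂ = 464/694 = 0.6686.
SE₁ = √(p̂₁(1−p̂₁)/n₁) = √(0.7685·0.2315/998) = 0.01335; SE₂ = √(0.6686·0.3314/694) = 0.01787.
Independent samples: SE of the difference = √(SE₁² + SE₂²) = √(0.0001782225 + 0.0003193369) = 0.02231.
z* for 99% confidence is 2.576, so the margin of error is 2.576 × 0.02231 = 0.05747.
Point estimate p̂₁ − p̂₂ = 0.7685 − 0.6686 = 0.0999.
0.0999 ± 0.05747 → (0.042, 0.157).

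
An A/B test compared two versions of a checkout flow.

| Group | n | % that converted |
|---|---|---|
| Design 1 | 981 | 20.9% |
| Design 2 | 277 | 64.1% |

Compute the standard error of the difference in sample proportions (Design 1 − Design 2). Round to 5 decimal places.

0.03161

The two standard errors are √(0.2090×0.7910/981) = 0.01298 and √(0.6410×0.3590/277) = 0.02882.
Because the samples are independent, SE_diff = √(0.01298² + 0.02882²) = 0.03161.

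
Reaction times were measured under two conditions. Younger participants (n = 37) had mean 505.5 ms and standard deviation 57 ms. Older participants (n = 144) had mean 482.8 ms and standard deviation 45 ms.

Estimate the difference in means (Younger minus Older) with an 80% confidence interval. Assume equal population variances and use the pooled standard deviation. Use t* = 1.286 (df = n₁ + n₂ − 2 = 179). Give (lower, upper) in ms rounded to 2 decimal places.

(11.40, 34.00)

s_p = √[((n₁−1)s₁² + (n₂−1)s₂²)/(n₁+n₂−2)] = √[(36·57² + 143·45²)/179] = 47.6568.
SE = 47.6568·√(1/37 + 1/144) = 8.7838.
With t* = 1.286, margin = 1.286 × 8.7838 = 11.2960.
x̄₁ − x̄₂ = 505.5 − 482.8 = 22.7000; interval 22.7000 ± 11.2960 = (11.40, 34.00).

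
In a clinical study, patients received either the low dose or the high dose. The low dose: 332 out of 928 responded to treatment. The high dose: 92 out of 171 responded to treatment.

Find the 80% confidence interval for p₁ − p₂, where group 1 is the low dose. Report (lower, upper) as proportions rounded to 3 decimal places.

(-0.233, -0.127)

Sample proportions: 332/928 = 0.3578, 92/171 = 0.5380.
Each SE is √(p̂(1−p̂)/n): √(0.3578·0.6422/928) = 0.01574 and √(0.5380·0.4620/171) = 0.03813.
SE(p̂₁ − p̂₂) = √(SE₁² + SE₂²) = √(0.0002477476 + 0.0014538969) = 0.04125, since the two samples are independent.
At 80% confidence z* = 1.282; margin = 1.282 × 0.04125 = 0.05288.
The difference is 0.3578 − 0.5380 = -0.1802, so the interval is -0.1802 ± 0.05288 = (-0.233, -0.127).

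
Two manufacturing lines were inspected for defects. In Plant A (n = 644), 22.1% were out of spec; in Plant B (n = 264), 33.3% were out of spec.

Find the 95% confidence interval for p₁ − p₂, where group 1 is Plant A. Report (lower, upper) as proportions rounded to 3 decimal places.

Each SE is √(p̂(1−p̂)/n): √(0.2210·0.7790/644) = 0.01635 and √(0.3330·0.6670/264) = 0.02901.
SE(p̂₁ − p̂₂) = √(SE₁² + SE₂²) = √(0.0002673225 + 0.0008415801) = 0.03330, since the two samples are independent.
At 95% confidence z* = 1.960; margin = 1.960 × 0.03330 = 0.06527.
The difference is 0.2210 − 0.3330 = -0.1120, so the interval is -0.1120 ± 0.06527 = (-0.177, -0.047).

(-0.177, -0.047)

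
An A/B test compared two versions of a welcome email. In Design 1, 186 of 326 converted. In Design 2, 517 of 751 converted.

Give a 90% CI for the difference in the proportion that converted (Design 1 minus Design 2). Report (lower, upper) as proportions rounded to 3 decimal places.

Sample proportions: 186/326 = 0.5706, 517/751 = 0.6884.
Each SE is √(p̂(1−p̂)/n): √(0.5706·0.4294/326) = 0.02741 and √(0.6884·0.3116/751) = 0.01690.
SE(p̂₁ − p̂₂) = √(SE₁² + SE₂²) = √(0.0007513081 + 0.00028561) = 0.03220, since the two samples are independent.
At 90% confidence z* = 1.645; margin = 1.645 × 0.03220 = 0.05297.
The difference is 0.5706 − 0.6884 = -0.1178, so the interval is -0.1178 ± 0.05297 = (-0.171, -0.065).

(-0.171, -0.065)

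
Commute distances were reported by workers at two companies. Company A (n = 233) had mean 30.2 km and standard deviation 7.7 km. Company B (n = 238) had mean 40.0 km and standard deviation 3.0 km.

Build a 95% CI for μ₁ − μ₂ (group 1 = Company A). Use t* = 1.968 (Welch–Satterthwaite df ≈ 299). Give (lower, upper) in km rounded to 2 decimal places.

(-10.86, -8.74)

Per-group SEs: s₁/√n₁ = 7.7/√233 = 0.5044, s₂/√n₂ = 3.0/√238 = 0.1945.
Unpooled SE of the difference: √(0.25441936 + 0.03783025) = 0.5406.
Margin of error = t* · SE = 1.968 × 0.5406 = 1.0639.
x̄₁ − x̄₂ = 30.2 − 40.0 = -9.8000.
CI: -9.8000 ± 1.0639 = (-10.86, -8.74).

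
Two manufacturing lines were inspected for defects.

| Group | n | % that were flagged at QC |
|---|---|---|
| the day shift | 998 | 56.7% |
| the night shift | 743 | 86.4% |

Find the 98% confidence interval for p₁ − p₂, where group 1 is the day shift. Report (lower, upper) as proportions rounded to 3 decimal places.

(-0.344, -0.250)

The two standard errors are √(0.5670×0.4330/998) = 0.01568 and √(0.8640×0.1360/743) = 0.01258.
Because the samples are independent, SE_diff = √(0.01568² + 0.01258²) = 0.02010.
Using z* = 2.326 for 98%, ME = 2.326 × 0.02010 = 0.04675.
p̂₁ − p̂₂ = -0.2970; interval -0.2970 ± 0.04675 gives (-0.344, -0.250).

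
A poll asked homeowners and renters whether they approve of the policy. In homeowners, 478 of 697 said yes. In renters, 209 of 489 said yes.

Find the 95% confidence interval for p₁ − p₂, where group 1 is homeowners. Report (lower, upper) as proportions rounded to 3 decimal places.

(0.203, 0.314)

First, p̂₁ = 478/697 = 0.6858; p̂₂ = 209/489 = 0.4274.
The two standard errors are √(0.6858×0.3142/697) = 0.01758 and √(0.4274×0.5726/489) = 0.02237.
Because the samples are independent, SE_diff = √(0.01758² + 0.02237²) = 0.02845.
Using z* = 1.960 for 95%, ME = 1.960 × 0.02845 = 0.05576.
p̂₁ − p̂₂ = 0.2584; interval 0.2584 ± 0.05576 gives (0.203, 0.314).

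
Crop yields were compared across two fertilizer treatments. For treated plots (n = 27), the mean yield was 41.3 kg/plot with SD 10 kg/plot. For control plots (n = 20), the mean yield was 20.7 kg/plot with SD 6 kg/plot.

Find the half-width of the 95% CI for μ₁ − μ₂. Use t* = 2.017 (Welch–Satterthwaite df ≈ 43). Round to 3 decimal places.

Per-group SEs: s₁/√n₁ = 10/√27 = 1.9245, s₂/√n₂ = 6/√20 = 1.3416.
Unpooled SE of the difference: √(3.70370025 + 1.79989056) = 2.3460.
Margin of error = t* · SE = 2.017 × 2.3460 = 4.7319.

4.732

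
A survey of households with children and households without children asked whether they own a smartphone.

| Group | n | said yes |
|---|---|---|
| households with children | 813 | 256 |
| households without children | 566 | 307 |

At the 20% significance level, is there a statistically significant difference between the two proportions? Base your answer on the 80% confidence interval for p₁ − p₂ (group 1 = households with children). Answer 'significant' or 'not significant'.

p̂₁ = 256/813 = 0.3149 and p̂₂ = 307/566 = 0.5424.
SE₁ = √(p̂₁(1−p̂₁)/n₁) = √(0.3149·0.6851/813) = 0.01629; SE₂ = √(0.5424·0.4576/566) = 0.02094.
Independent samples: SE of the difference = √(SE₁² + SE₂²) = √(0.0002653641 + 0.0004384836) = 0.02653.
z* for 80% confidence is 1.282, so the margin of error is 1.282 × 0.02653 = 0.03401.
Point estimate p̂₁ − p̂₂ = 0.3149 − 0.5424 = -0.2275.
-0.2275 ± 0.03401 → (-0.26151, -0.19349).
The interval (-0.26151, -0.19349) does not contain 0, so the difference is significant.

significant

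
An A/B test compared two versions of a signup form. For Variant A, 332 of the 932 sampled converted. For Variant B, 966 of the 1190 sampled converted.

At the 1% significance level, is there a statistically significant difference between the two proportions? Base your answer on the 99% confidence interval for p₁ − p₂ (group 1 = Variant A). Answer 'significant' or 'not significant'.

significant

p̂₁ = 332/932 = 0.3562 and p̂₂ = 966/1190 = 0.8118.
SE₁ = √(p̂₁(1−p̂₁)/n₁) = √(0.3562·0.6438/932) = 0.01569; SE₂ = √(0.8118·0.1882/1190) = 0.01133.
Independent samples: SE of the difference = √(SE₁² + SE₂²) = √(0.0002461761 + 0.0001283689) = 0.01935.
z* for 99% confidence is 2.576, so the margin of error is 2.576 × 0.01935 = 0.04985.
Point estimate p̂₁ − p̂₂ = 0.3562 − 0.8118 = -0.4556.
-0.4556 ± 0.04985 → (-0.50545, -0.40575).
The interval (-0.50545, -0.40575) does not contain 0, so the difference is significant.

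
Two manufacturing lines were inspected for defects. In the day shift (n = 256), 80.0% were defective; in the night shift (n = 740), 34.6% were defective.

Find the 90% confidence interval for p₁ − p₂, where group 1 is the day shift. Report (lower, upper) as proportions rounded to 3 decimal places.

(0.404, 0.504)

Each SE is √(p̂(1−p̂)/n): √(0.8000·0.2000/256) = 0.02500 and √(0.3460·0.6540/740) = 0.01749.
SE(p̂₁ − p̂₂) = √(SE₁² + SE₂²) = √(0.000625 + 0.0003059001) = 0.03051, since the two samples are independent.
At 90% confidence z* = 1.645; margin = 1.645 × 0.03051 = 0.05019.
The difference is 0.8000 − 0.3460 = 0.4540, so the interval is 0.4540 ± 0.05019 = (0.404, 0.504).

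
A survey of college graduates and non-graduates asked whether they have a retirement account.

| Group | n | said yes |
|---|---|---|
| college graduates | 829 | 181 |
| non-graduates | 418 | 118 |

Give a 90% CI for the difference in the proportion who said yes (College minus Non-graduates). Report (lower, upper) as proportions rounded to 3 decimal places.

(-0.107, -0.021)

p̂₁ = 181/829 = 0.2183 and p̂₂ = 118/418 = 0.2823.
SE₁ = √(p̂₁(1−p̂₁)/n₁) = √(0.2183·0.7817/829) = 0.01435; SE₂ = √(0.2823·0.7177/418) = 0.02202.
Independent samples: SE of the difference = √(SE₁² + SE₂²) = √(0.0002059225 + 0.0004848804) = 0.02628.
z* for 90% confidence is 1.645, so the margin of error is 1.645 × 0.02628 = 0.04323.
Point estimate p̂₁ − p̂₂ = 0.2183 − 0.2823 = -0.0640.
-0.0640 ± 0.04323 → (-0.107, -0.021).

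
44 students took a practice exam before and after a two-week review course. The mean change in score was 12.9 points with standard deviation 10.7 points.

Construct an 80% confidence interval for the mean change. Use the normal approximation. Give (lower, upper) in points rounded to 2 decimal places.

This is a matched-pairs design, so SE = s_d/√n = 10.7/√44 = 1.6131.
Margin = 1.282 × 1.6131 = 2.0680; the interval is 12.9 ± 2.0680 = (10.83, 14.97).

(10.83, 14.97)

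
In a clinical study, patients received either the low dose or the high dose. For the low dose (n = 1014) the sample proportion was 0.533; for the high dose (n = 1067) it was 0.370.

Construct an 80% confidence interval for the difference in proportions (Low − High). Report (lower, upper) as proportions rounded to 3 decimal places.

Each SE is √(p̂(1−p̂)/n): √(0.5330·0.4670/1014) = 0.01567 and √(0.3700·0.6300/1067) = 0.01478.
SE(p̂₁ − p̂₂) = √(SE₁² + SE₂²) = √(0.0002455489 + 0.0002184484) = 0.02154, since the two samples are independent.
At 80% confidence z* = 1.282; margin = 1.282 × 0.02154 = 0.02761.
The difference is 0.5330 − 0.3700 = 0.1630, so the interval is 0.1630 ± 0.02761 = (0.135, 0.191).

(0.135, 0.191)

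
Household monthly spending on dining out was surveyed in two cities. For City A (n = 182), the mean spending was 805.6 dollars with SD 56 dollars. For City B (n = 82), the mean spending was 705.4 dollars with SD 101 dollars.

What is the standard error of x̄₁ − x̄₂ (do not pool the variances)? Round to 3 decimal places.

Standard errors of each mean: 56/√182 = 4.1510 and 101/√82 = 11.1536.
SE(x̄₁ − x̄₂) = √(4.1510² + 11.1536²) = 11.9010 for independent samples with unequal variances.

11.901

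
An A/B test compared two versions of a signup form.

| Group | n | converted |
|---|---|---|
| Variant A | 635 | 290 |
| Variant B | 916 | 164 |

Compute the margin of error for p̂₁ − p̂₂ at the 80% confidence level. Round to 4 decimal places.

0.0301

First, p̂₁ = 290/635 = 0.4567; p̂₂ = 164/916 = 0.1790.
The two standard errors are √(0.4567×0.5433/635) = 0.01977 and √(0.1790×0.8210/916) = 0.01267.
Because the samples are independent, SE_diff = √(0.01977² + 0.01267²) = 0.02348.
Using z* = 1.282 for 80%, ME = 1.282 × 0.02348 = 0.03010.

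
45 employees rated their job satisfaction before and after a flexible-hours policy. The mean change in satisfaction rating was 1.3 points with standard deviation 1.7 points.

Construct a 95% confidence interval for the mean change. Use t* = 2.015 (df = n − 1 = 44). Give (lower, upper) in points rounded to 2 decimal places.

This is a matched-pairs design, so SE = s_d/√n = 1.7/√45 = 0.2534.
Margin = 2.015 × 0.2534 = 0.5106; the interval is 1.3 ± 0.5106 = (0.79, 1.81).

(0.79, 1.81)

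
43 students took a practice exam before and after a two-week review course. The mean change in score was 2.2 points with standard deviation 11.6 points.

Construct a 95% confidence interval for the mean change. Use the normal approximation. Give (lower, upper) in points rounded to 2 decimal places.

(-1.27, 5.67)

This is a matched-pairs design, so SE = s_d/√n = 11.6/√43 = 1.7690.
Margin = 1.960 × 1.7690 = 3.4672; the interval is 2.2 ± 3.4672 = (-1.27, 5.67).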